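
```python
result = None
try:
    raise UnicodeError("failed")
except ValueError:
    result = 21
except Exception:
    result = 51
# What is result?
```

Step-by-step execution trace:
1. `raise UnicodeError(...)` raises UnicodeError.
2. `except ValueError` matches (UnicodeError is a subclass of ValueError) → result = 21.
3. `except Exception` is not reached.
Result: 21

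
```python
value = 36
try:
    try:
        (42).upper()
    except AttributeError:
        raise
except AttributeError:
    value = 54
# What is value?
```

Step-by-step execution trace:
1. Inner try: `(42).upper()` raises AttributeError.
2. Inner `except AttributeError` matches; bare `raise` re-raises the same AttributeError.
3. Outer `except AttributeError` matches → value = 54.
Result: 54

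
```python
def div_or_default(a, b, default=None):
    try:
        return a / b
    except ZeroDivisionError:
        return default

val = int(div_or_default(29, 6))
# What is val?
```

Step-by-step execution trace:
1. `div_or_default(29, 6)` enters try: `return 29 / 6` → returns 4.833333333333333. No exception raised.
2. `except ZeroDivisionError` is skipped.
3. `int(4.833333333333333)` → 4 → val = 4.
Result: 4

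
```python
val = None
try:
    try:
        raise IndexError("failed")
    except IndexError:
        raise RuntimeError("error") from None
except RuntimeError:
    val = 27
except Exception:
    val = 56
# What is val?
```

Step-by-step execution trace:
1. Inner try raises IndexError; inner `except IndexError` catches it.
2. `raise RuntimeError(...) from None` raises RuntimeError (from None suppresses __context__, but the active exception is still RuntimeError).
3. Outer `except RuntimeError` matches → val = 27.
4. `except Exception` is not reached.
Result: 27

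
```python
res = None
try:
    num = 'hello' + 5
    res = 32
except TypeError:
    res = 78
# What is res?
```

Step-by-step execution trace:
1. `num = 'hello' + 5` raises TypeError.
2. `res = 32` is not reached.
3. `except TypeError` matches → res = 78.
Result: 78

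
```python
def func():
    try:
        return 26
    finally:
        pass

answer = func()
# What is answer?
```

Step-by-step execution trace:
1. `func()` enters try: `return 26` sets pending return value 26.
2. Before returning, `finally: pass` runs (no effect).
3. func() returns 26 → answer = 26.
Result: 26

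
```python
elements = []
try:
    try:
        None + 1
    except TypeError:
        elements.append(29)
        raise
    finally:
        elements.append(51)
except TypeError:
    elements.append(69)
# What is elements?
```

Step-by-step execution trace:
1. Inner try: `None + 1` raises TypeError.
2. Inner `except TypeError` matches → `elements.append(29)` → elements = [29].
3. bare `raise` re-raises TypeError.
4. Inner `finally` runs during unwinding: `elements.append(51)` → elements = [29, 51].
5. Outer `except TypeError` matches → `elements.append(69)` → elements = [29, 51, 69].
Result: [29, 51, 69]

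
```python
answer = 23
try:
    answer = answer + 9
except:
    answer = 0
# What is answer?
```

Step-by-step execution trace:
1. answer starts at 23.
2. try: `answer = answer + 9` → answer = 32. No exception raised.
3. `except` is skipped.
Result: 32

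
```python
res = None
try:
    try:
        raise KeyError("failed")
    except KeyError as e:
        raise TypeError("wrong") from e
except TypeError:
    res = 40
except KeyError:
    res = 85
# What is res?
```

Step-by-step execution trace:
1. Inner try raises KeyError; inner `except KeyError as e` catches it.
2. `raise TypeError(...) from e` raises TypeError (KeyError is attached as __cause__, but only TypeError is active).
3. Outer `except TypeError` matches → res = 40.
4. `except KeyError` is not reached.
Result: 40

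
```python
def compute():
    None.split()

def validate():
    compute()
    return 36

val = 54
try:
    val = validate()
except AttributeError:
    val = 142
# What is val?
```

Step-by-step execution trace:
1. val starts at 54.
2. try: `validate()` calls `compute()`.
3. `compute()` evaluates `None.split()`, which raises AttributeError; it propagates through validate (uncaught).
4. `return 36` in validate is not reached; the assignment to val does not complete.
5. `except AttributeError` matches → val = 142.
Result: 142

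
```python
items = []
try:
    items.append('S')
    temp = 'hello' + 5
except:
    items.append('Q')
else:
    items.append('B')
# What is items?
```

Step-by-step execution trace:
1. try: `items.append('S')` → items = ['S'].
2. `temp = 'hello' + 5` raises TypeError.
3. bare `except` matches → `items.append('Q')` → items = ['S', 'Q'].
4. `else` is skipped (an exception was raised).
Result: ['S', 'Q']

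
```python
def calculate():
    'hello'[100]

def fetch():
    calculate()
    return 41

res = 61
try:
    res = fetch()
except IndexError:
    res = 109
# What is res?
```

Step-by-step execution trace:
1. res starts at 61.
2. try: `fetch()` calls `calculate()`.
3. `calculate()` evaluates `'hello'[100]`, which raises IndexError; it propagates through fetch (uncaught).
4. `return 41` in fetch is not reached; the assignment to res does not complete.
5. `except IndexError` matches → res = 109.
Result: 109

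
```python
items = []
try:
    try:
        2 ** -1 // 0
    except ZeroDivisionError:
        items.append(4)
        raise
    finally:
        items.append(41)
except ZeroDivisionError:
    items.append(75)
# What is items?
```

Step-by-step execution trace:
1. Inner try: `2 ** -1 // 0` raises ZeroDivisionError.
2. Inner `except ZeroDivisionError` matches → `items.append(4)` → items = [4].
3. bare `raise` re-raises ZeroDivisionError.
4. Inner `finally` runs during unwinding: `items.append(41)` → items = [4, 41].
5. Outer `except ZeroDivisionError` matches → `items.append(75)` → items = [4, 41, 75].
Result: [4, 41, 75]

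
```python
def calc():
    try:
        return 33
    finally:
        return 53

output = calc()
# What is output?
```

Step-by-step execution trace:
1. `calc()` enters try: `return 33` sets pending return value 33.
2. Before returning, `finally: return 53` runs and overrides the pending return.
3. calc() returns 53 → output = 53.
Result: 53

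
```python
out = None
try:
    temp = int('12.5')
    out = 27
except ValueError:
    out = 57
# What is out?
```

Step-by-step execution trace:
1. `temp = int('12.5')` raises ValueError.
2. `out = 27` is not reached.
3. `except ValueError` matches → out = 57.
Result: 57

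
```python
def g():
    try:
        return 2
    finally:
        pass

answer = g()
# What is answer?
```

Step-by-step execution trace:
1. `g()` enters try: `return 2` sets pending return value 2.
2. Before returning, `finally: pass` runs (no effect).
3. g() returns 2 → answer = 2.
Result: 2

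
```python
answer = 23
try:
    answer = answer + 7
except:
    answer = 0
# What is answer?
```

Step-by-step execution trace:
1. answer starts at 23.
2. try: `answer = answer + 7` → answer = 30. No exception raised.
3. `except` is skipped.
Result: 30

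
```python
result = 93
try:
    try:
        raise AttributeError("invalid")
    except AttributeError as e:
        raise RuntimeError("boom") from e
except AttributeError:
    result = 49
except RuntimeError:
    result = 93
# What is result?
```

Step-by-step execution trace:
1. Inner try raises AttributeError; inner `except AttributeError as e` catches it.
2. `raise RuntimeError(...) from e` raises RuntimeError (AttributeError is attached as __cause__, but only RuntimeError is active).
3. Outer `except AttributeError` does not match RuntimeError; skipped.
4. Outer `except RuntimeError` matches → result = 93.
Result: 93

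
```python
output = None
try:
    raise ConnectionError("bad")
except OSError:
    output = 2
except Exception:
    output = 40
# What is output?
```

Step-by-step execution trace:
1. `raise ConnectionError(...)` raises ConnectionError.
2. `except OSError` matches (ConnectionError is a subclass of OSError) → output = 2.
3. `except Exception` is not reached.
Result: 2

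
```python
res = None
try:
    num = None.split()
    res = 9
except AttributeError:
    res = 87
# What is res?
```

Step-by-step execution trace:
1. `num = None.split()` raises AttributeError.
2. `res = 9` is not reached.
3. `except AttributeError` matches → res = 87.
Result: 87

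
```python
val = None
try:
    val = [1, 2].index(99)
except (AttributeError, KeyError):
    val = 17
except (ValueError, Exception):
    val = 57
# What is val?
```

Step-by-step execution trace:
1. `val = [1, 2].index(99)` raises ValueError.
2. `except (AttributeError, KeyError)` does not match ValueError; skipped.
3. `except (ValueError, Exception)` matches (ValueError is in the tuple) → val = 57.
Result: 57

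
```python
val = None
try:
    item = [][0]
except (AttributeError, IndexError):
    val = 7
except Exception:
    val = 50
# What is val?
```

Step-by-step execution trace:
1. `item = [][0]` raises IndexError.
2. `except (AttributeError, IndexError)` matches (IndexError is in the tuple) → val = 7.
3. `except Exception` is not reached.
Result: 7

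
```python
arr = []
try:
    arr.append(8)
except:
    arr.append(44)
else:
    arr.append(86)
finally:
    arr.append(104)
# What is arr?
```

Step-by-step execution trace:
1. try: `arr.append(8)` → arr = [8]. No exception raised.
2. `except` is skipped.
3. `else` runs: `arr.append(86)` → arr = [8, 86].
4. `finally` always runs: `arr.append(104)` → arr = [8, 86, 104].
Result: [8, 86, 104]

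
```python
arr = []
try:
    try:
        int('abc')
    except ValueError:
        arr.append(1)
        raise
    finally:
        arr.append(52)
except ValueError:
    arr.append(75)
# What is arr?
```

Step-by-step execution trace:
1. Inner try: `int('abc')` raises ValueError.
2. Inner `except ValueError` matches → `arr.append(1)` → arr = [1].
3. bare `raise` re-raises ValueError.
4. Inner `finally` runs during unwinding: `arr.append(52)` → arr = [1, 52].
5. Outer `except ValueError` matches → `arr.append(75)` → arr = [1, 52, 75].
Result: [1, 52, 75]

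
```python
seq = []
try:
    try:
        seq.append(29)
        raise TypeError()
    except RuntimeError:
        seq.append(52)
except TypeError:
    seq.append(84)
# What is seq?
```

Step-by-step execution trace:
1. Inner try: `seq.append(29)` → seq = [29].
2. `raise TypeError()` raises TypeError.
3. Inner `except RuntimeError` does not match TypeError; exception propagates to outer try.
4. Outer `except TypeError` matches → `seq.append(84)` → seq = [29, 84].
Result: [29, 84]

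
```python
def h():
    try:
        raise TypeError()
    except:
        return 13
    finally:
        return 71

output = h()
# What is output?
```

Step-by-step execution trace:
1. `h()` enters try: `raise TypeError()` raises TypeError.
2. bare `except` matches → `return 13` sets pending return value 13.
3. Before returning, `finally: return 71` runs and overrides the pending return.
4. h() returns 71 → output = 71.
Result: 71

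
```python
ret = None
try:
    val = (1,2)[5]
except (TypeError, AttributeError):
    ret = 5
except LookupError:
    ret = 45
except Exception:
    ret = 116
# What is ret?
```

Step-by-step execution trace:
1. `val = (1,2)[5]` raises IndexError.
2. `except (TypeError, AttributeError)` does not match IndexError; skipped.
3. `except LookupError` matches (IndexError is a subclass of LookupError) → ret = 45.
4. `except Exception` is not reached.
Result: 45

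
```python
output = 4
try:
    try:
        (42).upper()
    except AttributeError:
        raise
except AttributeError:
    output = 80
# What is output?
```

Step-by-step execution trace:
1. Inner try: `(42).upper()` raises AttributeError.
2. Inner `except AttributeError` matches; bare `raise` re-raises the same AttributeError.
3. Outer `except AttributeError` matches → output = 80.
Result: 80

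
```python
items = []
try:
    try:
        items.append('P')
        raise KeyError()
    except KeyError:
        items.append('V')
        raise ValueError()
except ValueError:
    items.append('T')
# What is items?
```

Step-by-step execution trace:
1. Inner try: `items.append('P')` → items = ['P'].
2. `raise KeyError()` raises KeyError.
3. Inner `except KeyError` matches → `items.append('V')` → items = ['P', 'V'].
4. `raise ValueError()` raises ValueError; propagates to outer try.
5. Outer `except ValueError` matches → `items.append('T')` → items = ['P', 'V', 'T'].
Result: ['P', 'V', 'T']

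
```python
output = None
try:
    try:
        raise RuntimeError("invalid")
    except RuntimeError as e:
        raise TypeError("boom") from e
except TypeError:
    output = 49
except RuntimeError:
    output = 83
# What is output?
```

Step-by-step execution trace:
1. Inner try raises RuntimeError; inner `except RuntimeError as e` catches it.
2. `raise TypeError(...) from e` raises TypeError (RuntimeError is attached as __cause__, but only TypeError is active).
3. Outer `except TypeError` matches → output = 49.
4. `except RuntimeError` is not reached.
Result: 49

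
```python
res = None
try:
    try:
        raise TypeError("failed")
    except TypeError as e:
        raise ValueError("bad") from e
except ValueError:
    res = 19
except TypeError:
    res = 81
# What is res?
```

Step-by-step execution trace:
1. Inner try raises TypeError; inner `except TypeError as e` catches it.
2. `raise ValueError(...) from e` raises ValueError (TypeError is attached as __cause__, but only ValueError is active).
3. Outer `except ValueError` matches → res = 19.
4. `except TypeError` is not reached.
Result: 19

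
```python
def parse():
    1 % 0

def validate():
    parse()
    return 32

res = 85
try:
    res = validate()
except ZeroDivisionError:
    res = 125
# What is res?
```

Step-by-step execution trace:
1. res starts at 85.
2. try: `validate()` calls `parse()`.
3. `parse()` evaluates `1 % 0`, which raises ZeroDivisionError; it propagates through validate (uncaught).
4. `return 32` in validate is not reached; the assignment to res does not complete.
5. `except ZeroDivisionError` matches → res = 125.
Result: 125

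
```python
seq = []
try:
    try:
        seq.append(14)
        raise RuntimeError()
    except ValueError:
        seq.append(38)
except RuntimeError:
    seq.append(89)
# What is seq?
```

Step-by-step execution trace:
1. Inner try: `seq.append(14)` → seq = [14].
2. `raise RuntimeError()` raises RuntimeError.
3. Inner `except ValueError` does not match RuntimeError; exception propagates to outer try.
4. Outer `except RuntimeError` matches → `seq.append(89)` → seq = [14, 89].
Result: [14, 89]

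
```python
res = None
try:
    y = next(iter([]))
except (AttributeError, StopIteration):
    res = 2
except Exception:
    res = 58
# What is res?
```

Step-by-step execution trace:
1. `y = next(iter([]))` raises StopIteration.
2. `except (AttributeError, StopIteration)` matches (StopIteration is in the tuple) → res = 2.
3. `except Exception` is not reached.
Result: 2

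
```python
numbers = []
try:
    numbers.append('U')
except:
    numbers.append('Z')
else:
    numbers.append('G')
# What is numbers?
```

Step-by-step execution trace:
1. try: `numbers.append('U')` → numbers = ['U']. No exception raised.
2. `except` is skipped.
3. `else` runs (try completed without exception): `numbers.append('G')` → numbers = ['U', 'G'].
Result: ['U', 'G']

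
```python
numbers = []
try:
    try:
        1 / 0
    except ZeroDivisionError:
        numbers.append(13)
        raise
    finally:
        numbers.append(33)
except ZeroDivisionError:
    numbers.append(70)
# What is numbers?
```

Step-by-step execution trace:
1. Inner try: `1 / 0` raises ZeroDivisionError.
2. Inner `except ZeroDivisionError` matches → `numbers.append(13)` → numbers = [13].
3. bare `raise` re-raises ZeroDivisionError.
4. Inner `finally` runs during unwinding: `numbers.append(33)` → numbers = [13, 33].
5. Outer `except ZeroDivisionError` matches → `numbers.append(70)` → numbers = [13, 33, 70].
Result: [13, 33, 70]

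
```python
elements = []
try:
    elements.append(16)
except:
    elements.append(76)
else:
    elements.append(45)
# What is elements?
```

Step-by-step execution trace:
1. try: `elements.append(16)` → elements = [16]. No exception raised.
2. `except` is skipped.
3. `else` runs (try completed without exception): `elements.append(45)` → elements = [16, 45].
Result: [16, 45]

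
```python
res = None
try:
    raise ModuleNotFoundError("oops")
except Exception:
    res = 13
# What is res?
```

Step-by-step execution trace:
1. `raise ModuleNotFoundError(...)` raises ModuleNotFoundError.
2. `except Exception` matches (ModuleNotFoundError is a subclass of Exception) → res = 13.
Result: 13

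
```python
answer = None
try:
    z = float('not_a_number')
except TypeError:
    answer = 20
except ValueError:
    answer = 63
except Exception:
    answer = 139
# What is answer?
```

Step-by-step execution trace:
1. `z = float('not_a_number')` raises ValueError.
2. `except TypeError` does not match ValueError; skipped.
3. `except ValueError` matches → answer = 63.
4. Remaining except clauses are skipped.
Result: 63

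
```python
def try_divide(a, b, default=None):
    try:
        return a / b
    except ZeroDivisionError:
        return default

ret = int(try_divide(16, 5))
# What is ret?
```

Step-by-step execution trace:
1. `try_divide(16, 5)` enters try: `return 16 / 5` → returns 3.2. No exception raised.
2. `except ZeroDivisionError` is skipped.
3. `int(3.2)` → 3 → ret = 3.
Result: 3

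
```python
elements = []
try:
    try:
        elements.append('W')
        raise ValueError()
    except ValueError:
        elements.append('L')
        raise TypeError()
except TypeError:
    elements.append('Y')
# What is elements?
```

Step-by-step execution trace:
1. Inner try: `elements.append('W')` → elements = ['W'].
2. `raise ValueError()` raises ValueError.
3. Inner `except ValueError` matches → `elements.append('L')` → elements = ['W', 'L'].
4. `raise TypeError()` raises TypeError; propagates to outer try.
5. Outer `except TypeError` matches → `elements.append('Y')` → elements = ['W', 'L', 'Y'].
Result: ['W', 'L', 'Y']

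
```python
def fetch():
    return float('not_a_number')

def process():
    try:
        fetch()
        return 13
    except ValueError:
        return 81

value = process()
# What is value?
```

Step-by-step execution trace:
1. `process()` calls `fetch()`.
2. `fetch()` evaluates `float('not_a_number')`, which raises ValueError; it propagates to the caller.
3. `return 13` is not reached.
4. `except ValueError` in process matches → returns 81.
5. value = 81.
Result: 81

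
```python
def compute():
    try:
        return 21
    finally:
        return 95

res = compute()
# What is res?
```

Step-by-step execution trace:
1. `compute()` enters try: `return 21` sets pending return value 21.
2. Before returning, `finally: return 95` runs and overrides the pending return.
3. compute() returns 95 → res = 95.
Result: 95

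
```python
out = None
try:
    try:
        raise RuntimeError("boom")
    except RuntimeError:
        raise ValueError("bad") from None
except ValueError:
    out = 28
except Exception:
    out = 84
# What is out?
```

Step-by-step execution trace:
1. Inner try raises RuntimeError; inner `except RuntimeError` catches it.
2. `raise ValueError(...) from None` raises ValueError (from None suppresses __context__, but the active exception is still ValueError).
3. Outer `except ValueError` matches → out = 28.
4. `except Exception` is not reached.
Result: 28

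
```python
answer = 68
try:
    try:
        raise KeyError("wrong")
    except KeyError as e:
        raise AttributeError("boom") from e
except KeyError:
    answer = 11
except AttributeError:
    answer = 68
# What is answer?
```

Step-by-step execution trace:
1. Inner try raises KeyError; inner `except KeyError as e` catches it.
2. `raise AttributeError(...) from e` raises AttributeError (KeyError is attached as __cause__, but only AttributeError is active).
3. Outer `except KeyError` does not match AttributeError; skipped.
4. Outer `except AttributeError` matches → answer = 68.
Result: 68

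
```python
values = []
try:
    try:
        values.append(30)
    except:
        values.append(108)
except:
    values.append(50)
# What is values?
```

Step-by-step execution trace:
1. Inner try: `values.append(30)` → values = [30]. No exception raised.
2. Inner `except` is skipped.
3. Inner try completes normally; outer `except` is skipped.
Result: [30]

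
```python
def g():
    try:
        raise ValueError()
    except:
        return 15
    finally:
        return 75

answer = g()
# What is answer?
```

Step-by-step execution trace:
1. `g()` enters try: `raise ValueError()` raises ValueError.
2. bare `except` matches → `return 15` sets pending return value 15.
3. Before returning, `finally: return 75` runs and overrides the pending return.
4. g() returns 75 → answer = 75.
Result: 75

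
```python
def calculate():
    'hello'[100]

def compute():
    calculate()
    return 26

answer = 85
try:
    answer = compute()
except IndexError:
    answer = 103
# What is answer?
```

Step-by-step execution trace:
1. answer starts at 85.
2. try: `compute()` calls `calculate()`.
3. `calculate()` evaluates `'hello'[100]`, which raises IndexError; it propagates through compute (uncaught).
4. `return 26` in compute is not reached; the assignment to answer does not complete.
5. `except IndexError` matches → answer = 103.
Result: 103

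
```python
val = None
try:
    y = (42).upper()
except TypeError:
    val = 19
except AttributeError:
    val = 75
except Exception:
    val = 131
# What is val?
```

Step-by-step execution trace:
1. `y = (42).upper()` raises AttributeError.
2. `except TypeError` does not match AttributeError; skipped.
3. `except AttributeError` matches → val = 75.
4. Remaining except clauses are skipped.
Result: 75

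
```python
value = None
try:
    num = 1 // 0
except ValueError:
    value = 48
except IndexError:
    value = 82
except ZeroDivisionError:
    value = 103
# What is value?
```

Step-by-step execution trace:
1. `num = 1 // 0` raises ZeroDivisionError.
2. `except ValueError` does not match ZeroDivisionError; skipped.
3. `except IndexError` does not match ZeroDivisionError; skipped.
4. `except ZeroDivisionError` matches → value = 103.
Result: 103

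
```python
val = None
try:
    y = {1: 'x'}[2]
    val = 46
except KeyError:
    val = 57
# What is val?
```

Step-by-step execution trace:
1. `y = {1: 'x'}[2]` raises KeyError.
2. `val = 46` is not reached.
3. `except KeyError` matches → val = 57.
Result: 57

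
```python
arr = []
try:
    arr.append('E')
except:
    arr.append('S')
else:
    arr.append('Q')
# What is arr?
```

Step-by-step execution trace:
1. try: `arr.append('E')` → arr = ['E']. No exception raised.
2. `except` is skipped.
3. `else` runs (try completed without exception): `arr.append('Q')` → arr = ['E', 'Q'].
Result: ['E', 'Q']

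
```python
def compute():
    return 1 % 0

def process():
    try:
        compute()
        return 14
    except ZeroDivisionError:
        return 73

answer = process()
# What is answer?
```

Step-by-step execution trace:
1. `process()` calls `compute()`.
2. `compute()` evaluates `1 % 0`, which raises ZeroDivisionError; it propagates to the caller.
3. `return 14` is not reached.
4. `except ZeroDivisionError` in process matches → returns 73.
5. answer = 73.
Result: 73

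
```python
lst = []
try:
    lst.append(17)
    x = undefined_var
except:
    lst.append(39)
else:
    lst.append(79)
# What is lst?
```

Step-by-step execution trace:
1. try: `lst.append(17)` → lst = [17].
2. `x = undefined_var` raises NameError.
3. bare `except` matches → `lst.append(39)` → lst = [17, 39].
4. `else` is skipped (an exception was raised).
Result: [17, 39]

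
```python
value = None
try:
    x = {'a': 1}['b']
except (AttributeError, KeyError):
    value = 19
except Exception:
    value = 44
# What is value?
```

Step-by-step execution trace:
1. `x = {'a': 1}['b']` raises KeyError.
2. `except (AttributeError, KeyError)` matches (KeyError is in the tuple) → value = 19.
3. `except Exception` is not reached.
Result: 19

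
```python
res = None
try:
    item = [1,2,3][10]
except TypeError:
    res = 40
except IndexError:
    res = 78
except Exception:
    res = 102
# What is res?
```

Step-by-step execution trace:
1. `item = [1,2,3][10]` raises IndexError.
2. `except TypeError` does not match IndexError; skipped.
3. `except IndexError` matches → res = 78.
4. Remaining except clauses are skipped.
Result: 78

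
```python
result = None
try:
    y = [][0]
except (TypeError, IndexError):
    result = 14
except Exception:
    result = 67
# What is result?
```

Step-by-step execution trace:
1. `y = [][0]` raises IndexError.
2. `except (TypeError, IndexError)` matches (IndexError is in the tuple) → result = 14.
3. `except Exception` is not reached.
Result: 14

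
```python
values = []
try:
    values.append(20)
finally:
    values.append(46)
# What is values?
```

Step-by-step execution trace:
1. try: `values.append(20)` → values = [20].
2. The try body completes without raising.
3. finally always runs: `values.append(46)` → values = [20, 46].
Result: [20, 46]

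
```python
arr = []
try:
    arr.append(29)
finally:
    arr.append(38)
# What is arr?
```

Step-by-step execution trace:
1. try: `arr.append(29)` → arr = [29].
2. The try body completes without raising.
3. finally always runs: `arr.append(38)` → arr = [29, 38].
Result: [29, 38]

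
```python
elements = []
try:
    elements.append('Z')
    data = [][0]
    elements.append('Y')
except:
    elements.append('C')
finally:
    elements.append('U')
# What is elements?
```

Step-by-step execution trace:
1. try: `elements.append('Z')` → elements = ['Z'].
2. `data = [][0]` raises IndexError; `elements.append('Y')` is not reached.
3. bare `except` matches → `elements.append('C')` → elements = ['Z', 'C'].
4. finally always runs: `elements.append('U')` → elements = ['Z', 'C', 'U'].
Result: ['Z', 'C', 'U']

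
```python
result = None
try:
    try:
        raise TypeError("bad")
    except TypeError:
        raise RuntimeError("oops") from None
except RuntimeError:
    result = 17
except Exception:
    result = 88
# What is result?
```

Step-by-step execution trace:
1. Inner try raises TypeError; inner `except TypeError` catches it.
2. `raise RuntimeError(...) from None` raises RuntimeError (from None suppresses __context__, but the active exception is still RuntimeError).
3. Outer `except RuntimeError` matches → result = 17.
4. `except Exception` is not reached.
Result: 17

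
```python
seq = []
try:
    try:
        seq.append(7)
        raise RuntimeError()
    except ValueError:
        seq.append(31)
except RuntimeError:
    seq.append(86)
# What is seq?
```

Step-by-step execution trace:
1. Inner try: `seq.append(7)` → seq = [7].
2. `raise RuntimeError()` raises RuntimeError.
3. Inner `except ValueError` does not match RuntimeError; exception propagates to outer try.
4. Outer `except RuntimeError` matches → `seq.append(86)` → seq = [7, 86].
Result: [7, 86]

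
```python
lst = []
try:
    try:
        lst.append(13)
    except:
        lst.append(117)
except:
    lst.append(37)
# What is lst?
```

Step-by-step execution trace:
1. Inner try: `lst.append(13)` → lst = [13]. No exception raised.
2. Inner `except` is skipped.
3. Inner try completes normally; outer `except` is skipped.
Result: [13]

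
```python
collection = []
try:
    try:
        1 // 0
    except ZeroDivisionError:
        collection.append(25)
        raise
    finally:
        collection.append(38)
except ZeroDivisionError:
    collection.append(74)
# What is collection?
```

Step-by-step execution trace:
1. Inner try: `1 // 0` raises ZeroDivisionError.
2. Inner `except ZeroDivisionError` matches → `collection.append(25)` → collection = [25].
3. bare `raise` re-raises ZeroDivisionError.
4. Inner `finally` runs during unwinding: `collection.append(38)` → collection = [25, 38].
5. Outer `except ZeroDivisionError` matches → `collection.append(74)` → collection = [25, 38, 74].
Result: [25, 38, 74]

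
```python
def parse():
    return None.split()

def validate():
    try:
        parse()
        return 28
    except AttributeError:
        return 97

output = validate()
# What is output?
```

Step-by-step execution trace:
1. `validate()` calls `parse()`.
2. `parse()` evaluates `None.split()`, which raises AttributeError; it propagates to the caller.
3. `return 28` is not reached.
4. `except AttributeError` in validate matches → returns 97.
5. output = 97.
Result: 97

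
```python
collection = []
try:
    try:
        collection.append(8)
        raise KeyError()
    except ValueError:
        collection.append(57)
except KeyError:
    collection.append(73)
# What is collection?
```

Step-by-step execution trace:
1. Inner try: `collection.append(8)` → collection = [8].
2. `raise KeyError()` raises KeyError.
3. Inner `except ValueError` does not match KeyError; exception propagates to outer try.
4. Outer `except KeyError` matches → `collection.append(73)` → collection = [8, 73].
Result: [8, 73]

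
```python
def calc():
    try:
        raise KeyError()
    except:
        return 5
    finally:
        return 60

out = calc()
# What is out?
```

Step-by-step execution trace:
1. `calc()` enters try: `raise KeyError()` raises KeyError.
2. bare `except` matches → `return 5` sets pending return value 5.
3. Before returning, `finally: return 60` runs and overrides the pending return.
4. calc() returns 60 → out = 60.
Result: 60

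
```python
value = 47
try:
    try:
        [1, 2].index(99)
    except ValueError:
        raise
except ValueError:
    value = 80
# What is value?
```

Step-by-step execution trace:
1. Inner try: `[1, 2].index(99)` raises ValueError.
2. Inner `except ValueError` matches; bare `raise` re-raises the same ValueError.
3. Outer `except ValueError` matches → value = 80.
Result: 80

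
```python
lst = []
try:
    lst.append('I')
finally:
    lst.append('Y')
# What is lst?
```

Step-by-step execution trace:
1. try: `lst.append('I')` → lst = ['I'].
2. The try body completes without raising.
3. finally always runs: `lst.append('Y')` → lst = ['I', 'Y'].
Result: ['I', 'Y']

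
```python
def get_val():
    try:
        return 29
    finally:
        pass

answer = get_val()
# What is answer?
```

Step-by-step execution trace:
1. `get_val()` enters try: `return 29` sets pending return value 29.
2. Before returning, `finally: pass` runs (no effect).
3. get_val() returns 29 → answer = 29.
Result: 29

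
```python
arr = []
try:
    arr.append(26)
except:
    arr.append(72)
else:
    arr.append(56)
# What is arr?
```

Step-by-step execution trace:
1. try: `arr.append(26)` → arr = [26]. No exception raised.
2. `except` is skipped.
3. `else` runs (try completed without exception): `arr.append(56)` → arr = [26, 56].
Result: [26, 56]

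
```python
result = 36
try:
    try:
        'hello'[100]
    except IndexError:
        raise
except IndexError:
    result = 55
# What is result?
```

Step-by-step execution trace:
1. Inner try: `'hello'[100]` raises IndexError.
2. Inner `except IndexError` matches; bare `raise` re-raises the same IndexError.
3. Outer `except IndexError` matches → result = 55.
Result: 55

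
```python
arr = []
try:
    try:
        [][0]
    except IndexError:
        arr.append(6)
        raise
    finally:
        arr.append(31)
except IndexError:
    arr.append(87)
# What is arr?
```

Step-by-step execution trace:
1. Inner try: `[][0]` raises IndexError.
2. Inner `except IndexError` matches → `arr.append(6)` → arr = [6].
3. bare `raise` re-raises IndexError.
4. Inner `finally` runs during unwinding: `arr.append(31)` → arr = [6, 31].
5. Outer `except IndexError` matches → `arr.append(87)` → arr = [6, 31, 87].
Result: [6, 31, 87]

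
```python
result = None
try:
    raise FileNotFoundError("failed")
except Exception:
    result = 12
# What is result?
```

Step-by-step execution trace:
1. `raise FileNotFoundError(...)` raises FileNotFoundError.
2. `except Exception` matches (FileNotFoundError is a subclass of Exception) → result = 12.
Result: 12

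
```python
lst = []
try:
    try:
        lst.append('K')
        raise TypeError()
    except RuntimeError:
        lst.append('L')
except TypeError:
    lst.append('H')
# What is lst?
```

Step-by-step execution trace:
1. Inner try: `lst.append('K')` → lst = ['K'].
2. `raise TypeError()` raises TypeError.
3. Inner `except RuntimeError` does not match TypeError; exception propagates to outer try.
4. Outer `except TypeError` matches → `lst.append('H')` → lst = ['K', 'H'].
Result: ['K', 'H']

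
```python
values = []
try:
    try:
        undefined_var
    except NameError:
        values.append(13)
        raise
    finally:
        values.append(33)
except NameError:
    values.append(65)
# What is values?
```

Step-by-step execution trace:
1. Inner try: `undefined_var` raises NameError.
2. Inner `except NameError` matches → `values.append(13)` → values = [13].
3. bare `raise` re-raises NameError.
4. Inner `finally` runs during unwinding: `values.append(33)` → values = [13, 33].
5. Outer `except NameError` matches → `values.append(65)` → values = [13, 33, 65].
Result: [13, 33, 65]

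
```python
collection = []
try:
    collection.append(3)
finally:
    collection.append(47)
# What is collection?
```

Step-by-step execution trace:
1. try: `collection.append(3)` → collection = [3].
2. The try body completes without raising.
3. finally always runs: `collection.append(47)` → collection = [3, 47].
Result: [3, 47]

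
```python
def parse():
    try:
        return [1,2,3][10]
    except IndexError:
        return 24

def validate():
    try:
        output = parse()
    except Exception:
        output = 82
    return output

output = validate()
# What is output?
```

Step-by-step execution trace:
1. `validate()` calls `parse()`.
2. In parse: `[1,2,3][10]` raises IndexError; `except IndexError` catches it → returns 24.
3. In validate: `output = parse()` → output = 24. No exception reaches validate.
4. `except Exception` is skipped; validate returns 24.
5. output = 24.
Result: 24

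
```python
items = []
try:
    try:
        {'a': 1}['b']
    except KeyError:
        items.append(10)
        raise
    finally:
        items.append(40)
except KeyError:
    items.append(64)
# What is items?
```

Step-by-step execution trace:
1. Inner try: `{'a': 1}['b']` raises KeyError.
2. Inner `except KeyError` matches → `items.append(10)` → items = [10].
3. bare `raise` re-raises KeyError.
4. Inner `finally` runs during unwinding: `items.append(40)` → items = [10, 40].
5. Outer `except KeyError` matches → `items.append(64)` → items = [10, 40, 64].
Result: [10, 40, 64]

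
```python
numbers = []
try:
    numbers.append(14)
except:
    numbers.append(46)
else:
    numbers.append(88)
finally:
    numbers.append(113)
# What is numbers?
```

Step-by-step execution trace:
1. try: `numbers.append(14)` → numbers = [14]. No exception raised.
2. `except` is skipped.
3. `else` runs: `numbers.append(88)` → numbers = [14, 88].
4. `finally` always runs: `numbers.append(113)` → numbers = [14, 88, 113].
Result: [14, 88, 113]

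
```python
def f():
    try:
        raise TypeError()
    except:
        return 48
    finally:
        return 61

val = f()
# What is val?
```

Step-by-step execution trace:
1. `f()` enters try: `raise TypeError()` raises TypeError.
2. bare `except` matches → `return 48` sets pending return value 48.
3. Before returning, `finally: return 61` runs and overrides the pending return.
4. f() returns 61 → val = 61.
Result: 61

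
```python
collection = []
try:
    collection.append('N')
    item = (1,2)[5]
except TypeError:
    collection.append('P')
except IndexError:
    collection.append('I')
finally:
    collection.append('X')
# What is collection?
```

Step-by-step execution trace:
1. try: `collection.append('N')` → collection = ['N'].
2. `item = (1,2)[5]` raises IndexError.
3. `except TypeError` does not match IndexError; skipped.
4. `except IndexError` matches → `collection.append('I')` → collection = ['N', 'I'].
5. finally always runs: `collection.append('X')` → collection = ['N', 'I', 'X'].
Result: ['N', 'I', 'X']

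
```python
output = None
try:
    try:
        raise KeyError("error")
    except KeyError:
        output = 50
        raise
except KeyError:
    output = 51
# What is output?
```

Step-by-step execution trace:
1. Inner try: `raise KeyError("error")` raises KeyError.
2. Inner `except KeyError` matches → output = 50.
3. bare `raise` re-raises the same KeyError.
4. Outer `except KeyError` matches → output = 51.
Result: 51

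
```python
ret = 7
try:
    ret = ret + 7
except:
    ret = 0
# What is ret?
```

Step-by-step execution trace:
1. ret starts at 7.
2. try: `ret = ret + 7` → ret = 14. No exception raised.
3. `except` is skipped.
Result: 14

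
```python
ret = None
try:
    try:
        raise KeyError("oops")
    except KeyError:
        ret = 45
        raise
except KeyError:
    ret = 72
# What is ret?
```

Step-by-step execution trace:
1. Inner try: `raise KeyError("oops")` raises KeyError.
2. Inner `except KeyError` matches → ret = 45.
3. bare `raise` re-raises the same KeyError.
4. Outer `except KeyError` matches → ret = 72.
Result: 72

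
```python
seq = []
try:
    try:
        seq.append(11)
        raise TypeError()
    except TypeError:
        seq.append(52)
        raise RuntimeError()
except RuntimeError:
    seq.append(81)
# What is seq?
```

Step-by-step execution trace:
1. Inner try: `seq.append(11)` → seq = [11].
2. `raise TypeError()` raises TypeError.
3. Inner `except TypeError` matches → `seq.append(52)` → seq = [11, 52].
4. `raise RuntimeError()` raises RuntimeError; propagates to outer try.
5. Outer `except RuntimeError` matches → `seq.append(81)` → seq = [11, 52, 81].
Result: [11, 52, 81]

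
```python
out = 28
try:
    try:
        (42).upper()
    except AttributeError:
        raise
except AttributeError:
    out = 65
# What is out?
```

Step-by-step execution trace:
1. Inner try: `(42).upper()` raises AttributeError.
2. Inner `except AttributeError` matches; bare `raise` re-raises the same AttributeError.
3. Outer `except AttributeError` matches → out = 65.
Result: 65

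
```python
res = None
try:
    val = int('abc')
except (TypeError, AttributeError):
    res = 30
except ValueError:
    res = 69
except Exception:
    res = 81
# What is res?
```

Step-by-step execution trace:
1. `val = int('abc')` raises ValueError.
2. `except (TypeError, AttributeError)` does not match ValueError; skipped.
3. `except ValueError` matches (exact type match) → res = 69.
4. `except Exception` is not reached.
Result: 69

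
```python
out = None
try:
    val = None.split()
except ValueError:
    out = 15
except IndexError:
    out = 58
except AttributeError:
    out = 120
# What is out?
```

Step-by-step execution trace:
1. `val = None.split()` raises AttributeError.
2. `except ValueError` does not match AttributeError; skipped.
3. `except IndexError` does not match AttributeError; skipped.
4. `except AttributeError` matches → out = 120.
Result: 120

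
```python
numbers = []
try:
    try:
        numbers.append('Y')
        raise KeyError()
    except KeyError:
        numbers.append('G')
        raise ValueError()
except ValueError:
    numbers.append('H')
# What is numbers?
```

Step-by-step execution trace:
1. Inner try: `numbers.append('Y')` → numbers = ['Y'].
2. `raise KeyError()` raises KeyError.
3. Inner `except KeyError` matches → `numbers.append('G')` → numbers = ['Y', 'G'].
4. `raise ValueError()` raises ValueError; propagates to outer try.
5. Outer `except ValueError` matches → `numbers.append('H')` → numbers = ['Y', 'G', 'H'].
Result: ['Y', 'G', 'H']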